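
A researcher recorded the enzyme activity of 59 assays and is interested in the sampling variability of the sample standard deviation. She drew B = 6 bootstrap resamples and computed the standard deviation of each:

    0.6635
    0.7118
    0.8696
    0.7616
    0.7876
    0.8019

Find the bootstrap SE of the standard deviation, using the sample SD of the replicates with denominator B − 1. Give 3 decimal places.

Bootstrap SE is the standard deviation of the 6 replicate standard deviations.
Mean of replicates: (0.6635 + 0.7118 + 0.8696 + 0.7616 + 0.7876 + 0.8019) / 6 = 4.59600 / 6 = 0.76600
Sum of squared deviations: (−0.10250)² + (−0.05420)² + (+0.10360)² + (−0.00440)² + (+0.02160)² + (+0.03590)² = 0.02595
Variance = 0.02595 / 5 = 0.00519
SE* = √0.00519

SE* = 0.072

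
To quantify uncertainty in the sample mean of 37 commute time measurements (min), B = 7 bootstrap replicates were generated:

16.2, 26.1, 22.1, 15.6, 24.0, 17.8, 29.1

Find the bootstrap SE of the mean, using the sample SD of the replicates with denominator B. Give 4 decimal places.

Bootstrap SE is the standard deviation of the 7 replicate means.
Mean of replicates: (16.2 + 26.1 + 22.1 + 15.6 + 24.0 + 17.8 + 29.1) / 7 = 150.90000 / 7 = 21.55714
Sum of squared deviations: (−5.35714)² + (+4.54286)² + (+0.54286)² + (−5.95714)² + (+2.44286)² + (−3.75714)² + (+7.54286)² = 162.09714
Variance = 162.09714 / 7 = 23.15673
SE* = √23.15673

SE* = 4.8121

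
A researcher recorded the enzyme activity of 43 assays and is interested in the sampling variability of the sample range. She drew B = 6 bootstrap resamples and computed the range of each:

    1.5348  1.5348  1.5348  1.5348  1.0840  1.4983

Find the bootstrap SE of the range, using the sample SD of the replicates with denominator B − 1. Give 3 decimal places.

SE* = 0.182

Bootstrap SE is the standard deviation of the 6 replicate ranges.
Mean of replicates: (1.5348 + 1.5348 + 1.5348 + 1.5348 + 1.0840 + 1.4983) / 6 = 8.72150 / 6 = 1.45358
Sum of squared deviations: (+0.08122)² + (+0.08122)² + (+0.08122)² + (+0.08122)² + (−0.36958)² + (+0.04472)² = 0.16498
Variance = 0.16498 / 5 = 0.03300
SE* = √0.03300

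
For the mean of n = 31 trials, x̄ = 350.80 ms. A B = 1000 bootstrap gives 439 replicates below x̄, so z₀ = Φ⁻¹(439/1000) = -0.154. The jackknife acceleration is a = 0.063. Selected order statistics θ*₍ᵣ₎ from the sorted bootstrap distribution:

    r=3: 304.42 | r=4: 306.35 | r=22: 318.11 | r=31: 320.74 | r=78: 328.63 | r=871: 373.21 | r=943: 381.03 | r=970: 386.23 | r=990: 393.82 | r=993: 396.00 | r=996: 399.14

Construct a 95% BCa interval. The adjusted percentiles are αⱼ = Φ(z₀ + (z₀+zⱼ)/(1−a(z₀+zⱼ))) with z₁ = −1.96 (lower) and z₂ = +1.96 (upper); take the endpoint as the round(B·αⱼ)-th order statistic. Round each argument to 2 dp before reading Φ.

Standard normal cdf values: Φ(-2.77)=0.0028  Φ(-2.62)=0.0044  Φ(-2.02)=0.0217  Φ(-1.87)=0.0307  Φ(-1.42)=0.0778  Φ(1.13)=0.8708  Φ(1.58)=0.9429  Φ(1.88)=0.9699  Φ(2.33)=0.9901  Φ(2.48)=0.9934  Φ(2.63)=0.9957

(318.11, 386.23)

Lower: z₀ + z₁ = -0.154 + (-1.960) = -2.114; 1 − a(z₀+z₁) = 1 − (0.063)(-2.114) = 1.1332; argument = -0.154 + (-2.114)/1.1332 = -2.0195 → -2.02.
α₁ = Φ(-2.02) = 0.0217; rank = round(1000 × 0.0217) = 22; θ*₍22₎ = 318.11.
Upper: z₀ + z₂ = 1.806; 1 − a(z₀+z₂) = 0.8862; argument = 1.8839 → 1.88; α₂ = 0.9699; rank = 970; θ*₍970₎ = 386.23.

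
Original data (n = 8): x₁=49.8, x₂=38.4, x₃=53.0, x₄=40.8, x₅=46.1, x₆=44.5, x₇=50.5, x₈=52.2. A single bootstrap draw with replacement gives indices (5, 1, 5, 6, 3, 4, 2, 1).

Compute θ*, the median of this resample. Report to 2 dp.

θ* = 46.10

Resample values: 46.1, 49.8, 46.1, 44.5, 53.0, 40.8, 38.4, 49.8.
Sorted: 38.4, 40.8, 44.5, 46.1, 46.1, 49.8, 49.8, 53.0
Median = average of the two middle values = 46.10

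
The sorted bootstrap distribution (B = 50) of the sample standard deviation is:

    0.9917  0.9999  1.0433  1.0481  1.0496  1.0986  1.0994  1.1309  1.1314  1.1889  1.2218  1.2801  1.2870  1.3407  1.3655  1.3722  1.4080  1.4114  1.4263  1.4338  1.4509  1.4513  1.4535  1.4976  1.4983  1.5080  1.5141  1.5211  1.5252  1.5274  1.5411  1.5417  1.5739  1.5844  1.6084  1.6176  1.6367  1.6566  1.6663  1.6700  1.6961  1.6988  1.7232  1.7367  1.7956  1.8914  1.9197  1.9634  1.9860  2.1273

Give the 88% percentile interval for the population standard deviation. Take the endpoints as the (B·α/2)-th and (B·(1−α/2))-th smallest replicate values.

α = 0.12; lower rank = 50 × 0.060 = 3; upper rank = 50 × 0.940 = 47.
The 3rd smallest replicate is 1.0433; the 47th is 1.9197.

(1.0433, 1.9197)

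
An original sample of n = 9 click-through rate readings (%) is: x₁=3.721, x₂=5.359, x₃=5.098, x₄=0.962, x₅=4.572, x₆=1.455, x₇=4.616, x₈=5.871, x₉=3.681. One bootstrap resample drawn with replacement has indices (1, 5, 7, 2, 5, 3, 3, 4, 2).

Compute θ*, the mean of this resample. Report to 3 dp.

Resample values: 3.721, 4.572, 4.616, 5.359, 4.572, 5.098, 5.098, 0.962, 5.359.
Mean = (3.721 + 4.572 + 4.616 + 5.359 + 4.572 + 5.098 + 5.098 + 0.962 + 5.359) / 9 = 39.3570 / 9 = 4.373

θ* = 4.373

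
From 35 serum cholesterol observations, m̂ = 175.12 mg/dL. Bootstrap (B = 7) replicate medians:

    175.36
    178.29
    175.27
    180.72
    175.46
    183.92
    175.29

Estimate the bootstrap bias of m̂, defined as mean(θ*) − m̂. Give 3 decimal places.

mean(θ*) = (175.36 + 178.29 + 175.27 + 180.72 + 175.46 + 183.92 + 175.29) / 7 = 177.7586
bias = 177.7586 − 175.12

bias = +2.639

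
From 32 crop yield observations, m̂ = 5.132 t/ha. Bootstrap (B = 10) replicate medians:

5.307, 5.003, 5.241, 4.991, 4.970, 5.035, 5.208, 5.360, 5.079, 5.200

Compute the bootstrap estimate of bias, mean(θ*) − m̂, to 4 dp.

mean(θ*) = (5.307 + 5.003 + 5.241 + 4.991 + 4.970 + 5.035 + 5.208 + 5.360 + 5.079 + 5.200) / 10 = 5.13940
bias = 5.13940 − 5.132

bias = +0.0074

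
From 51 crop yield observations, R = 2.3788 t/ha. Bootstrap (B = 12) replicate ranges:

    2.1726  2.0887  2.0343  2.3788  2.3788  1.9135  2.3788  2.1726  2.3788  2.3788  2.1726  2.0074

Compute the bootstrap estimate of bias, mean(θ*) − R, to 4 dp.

bias = −0.1742

mean(θ*) = (2.1726 + 2.0887 + 2.0343 + 2.3788 + 2.3788 + 1.9135 + 2.3788 + 2.1726 + 2.3788 + 2.3788 + 2.1726 + 2.0074) / 12 = 2.20464
bias = 2.20464 − 2.3788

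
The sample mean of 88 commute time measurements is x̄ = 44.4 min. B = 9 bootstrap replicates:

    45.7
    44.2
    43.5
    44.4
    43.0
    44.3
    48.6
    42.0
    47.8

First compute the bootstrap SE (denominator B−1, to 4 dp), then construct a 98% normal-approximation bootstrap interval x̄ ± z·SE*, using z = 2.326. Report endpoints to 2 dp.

(39.35, 49.45)

Mean of replicates = 44.8333; sum of squared deviations = 37.7800; SE* = √(37.7800/8) = 2.1731
Margin = 2.326 × 2.1731 = 5.055
Interval: 44.4 ± 5.055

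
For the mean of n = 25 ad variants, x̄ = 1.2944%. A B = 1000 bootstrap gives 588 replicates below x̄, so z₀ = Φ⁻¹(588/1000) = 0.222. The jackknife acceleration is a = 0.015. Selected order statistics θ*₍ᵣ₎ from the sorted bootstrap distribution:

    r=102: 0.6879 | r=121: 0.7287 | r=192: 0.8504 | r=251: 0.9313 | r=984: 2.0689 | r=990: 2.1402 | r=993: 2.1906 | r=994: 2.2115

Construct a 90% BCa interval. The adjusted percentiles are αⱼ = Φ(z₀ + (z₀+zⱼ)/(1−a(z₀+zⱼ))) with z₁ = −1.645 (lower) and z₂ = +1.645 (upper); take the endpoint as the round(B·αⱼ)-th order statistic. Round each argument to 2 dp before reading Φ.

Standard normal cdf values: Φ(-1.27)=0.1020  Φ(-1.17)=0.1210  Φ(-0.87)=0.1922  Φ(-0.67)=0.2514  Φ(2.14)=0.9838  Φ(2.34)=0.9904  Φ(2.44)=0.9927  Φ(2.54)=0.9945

(0.7287, 2.0689)

Lower: z₀ + z₁ = 0.222 + (-1.645) = -1.423; 1 − a(z₀+z₁) = 1 − (0.015)(-1.423) = 1.0213; argument = 0.222 + (-1.423)/1.0213 = -1.1713 → -1.17.
α₁ = Φ(-1.17) = 0.1210; rank = round(1000 × 0.1210) = 121; θ*₍121₎ = 0.7287.
Upper: z₀ + z₂ = 1.867; 1 − a(z₀+z₂) = 0.9720; argument = 2.1428 → 2.14; α₂ = 0.9838; rank = 984; θ*₍984₎ = 2.0689.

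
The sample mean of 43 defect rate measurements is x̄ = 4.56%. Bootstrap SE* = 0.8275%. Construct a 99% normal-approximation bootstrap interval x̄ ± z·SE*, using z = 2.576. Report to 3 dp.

Margin = 2.576 × 0.8275 = 2.1316
Interval: 4.56 ± 2.1316

(2.428, 6.692)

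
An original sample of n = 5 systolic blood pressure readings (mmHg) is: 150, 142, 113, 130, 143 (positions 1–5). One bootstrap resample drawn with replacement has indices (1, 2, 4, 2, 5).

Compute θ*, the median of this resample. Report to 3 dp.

Resample values: 150, 142, 130, 142, 143.
Sorted: 130, 142, 142, 143, 150
Median = middle value = 142.000

θ* = 142.000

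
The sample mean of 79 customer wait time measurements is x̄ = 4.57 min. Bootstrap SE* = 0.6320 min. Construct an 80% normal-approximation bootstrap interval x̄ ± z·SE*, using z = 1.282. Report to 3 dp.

(3.760, 5.380)

Margin = 1.282 × 0.6320 = 0.8102
Interval: 4.57 ± 0.8102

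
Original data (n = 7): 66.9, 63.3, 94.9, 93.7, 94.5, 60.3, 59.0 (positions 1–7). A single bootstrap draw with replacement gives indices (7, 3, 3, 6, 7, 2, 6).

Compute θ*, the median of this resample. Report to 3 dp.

Resample values: 59.0, 94.9, 94.9, 60.3, 59.0, 63.3, 60.3.
Sorted: 59.0, 59.0, 60.3, 60.3, 63.3, 94.9, 94.9
Median = middle value = 60.300

θ* = 60.300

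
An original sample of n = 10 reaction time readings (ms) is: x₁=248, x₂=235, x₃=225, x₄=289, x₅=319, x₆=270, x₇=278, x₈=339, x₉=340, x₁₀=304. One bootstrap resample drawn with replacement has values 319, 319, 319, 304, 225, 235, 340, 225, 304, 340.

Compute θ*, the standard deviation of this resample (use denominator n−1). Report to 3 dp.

θ* = 46.308

Mean = 293.0000; sum of squared deviations = 19300.0000
s² = 19300.0000 / 9 = 2144.4444
s = √2144.4444 = 46.308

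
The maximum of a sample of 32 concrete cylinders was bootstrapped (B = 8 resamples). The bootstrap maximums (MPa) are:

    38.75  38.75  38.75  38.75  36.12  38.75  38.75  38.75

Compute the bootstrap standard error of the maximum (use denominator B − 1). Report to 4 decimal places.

SE* = 0.9298

Bootstrap SE is the standard deviation of the 8 replicate maximums.
Mean of replicates: (38.75 + 38.75 + 38.75 + 38.75 + 36.12 + 38.75 + 38.75 + 38.75) / 8 = 307.37000 / 8 = 38.42125
Sum of squared deviations: (+0.32875)² + (+0.32875)² + (+0.32875)² + (+0.32875)² + (−2.30125)² + (+0.32875)² + (+0.32875)² + (+0.32875)² = 6.05229
Variance = 6.05229 / 7 = 0.86461
SE* = √0.86461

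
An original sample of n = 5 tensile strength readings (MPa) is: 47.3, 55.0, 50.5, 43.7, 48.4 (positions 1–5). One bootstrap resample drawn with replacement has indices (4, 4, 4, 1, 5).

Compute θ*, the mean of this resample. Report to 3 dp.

Resample values: 43.7, 43.7, 43.7, 47.3, 48.4.
Mean = (43.7 + 43.7 + 43.7 + 47.3 + 48.4) / 5 = 226.80 / 5 = 45.360

θ* = 45.360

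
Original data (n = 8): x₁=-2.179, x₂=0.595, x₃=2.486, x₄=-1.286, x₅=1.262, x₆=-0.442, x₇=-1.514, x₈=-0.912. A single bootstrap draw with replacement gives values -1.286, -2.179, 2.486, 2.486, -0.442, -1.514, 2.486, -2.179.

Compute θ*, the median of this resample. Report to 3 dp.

θ* = -0.864

Sorted: -2.179, -2.179, -1.514, -1.286, -0.442, 2.486, 2.486, 2.486
Median = average of the two middle values = -0.864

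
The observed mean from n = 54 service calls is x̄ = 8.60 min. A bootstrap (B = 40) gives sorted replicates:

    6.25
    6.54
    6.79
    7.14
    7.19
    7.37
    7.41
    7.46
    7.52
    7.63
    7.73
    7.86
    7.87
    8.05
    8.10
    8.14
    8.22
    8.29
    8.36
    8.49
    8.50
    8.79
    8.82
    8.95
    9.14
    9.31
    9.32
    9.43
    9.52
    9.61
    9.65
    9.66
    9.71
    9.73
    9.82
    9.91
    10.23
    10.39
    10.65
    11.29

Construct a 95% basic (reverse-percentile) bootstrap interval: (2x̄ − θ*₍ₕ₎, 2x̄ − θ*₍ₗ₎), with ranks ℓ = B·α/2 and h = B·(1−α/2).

(6.55, 10.95)

Percentile endpoints at ranks 1 and 39: θ*₍1₎ = 6.25, θ*₍39₎ = 10.65.
Basic interval reflects these around x̄:
  lower = 2 × 8.60 − 10.65 = 6.55
  upper = 2 × 8.60 − 6.25 = 10.95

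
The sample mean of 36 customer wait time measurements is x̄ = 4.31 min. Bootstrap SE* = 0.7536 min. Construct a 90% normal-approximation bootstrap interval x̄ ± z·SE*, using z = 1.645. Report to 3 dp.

Margin = 1.645 × 0.7536 = 1.2397
Interval: 4.31 ± 1.2397

(3.070, 5.550)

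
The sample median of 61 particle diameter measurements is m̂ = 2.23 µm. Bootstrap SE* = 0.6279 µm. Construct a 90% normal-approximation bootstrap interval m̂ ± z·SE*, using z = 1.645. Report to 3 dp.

Margin = 1.645 × 0.6279 = 1.0329
Interval: 2.23 ± 1.0329

(1.197, 3.263)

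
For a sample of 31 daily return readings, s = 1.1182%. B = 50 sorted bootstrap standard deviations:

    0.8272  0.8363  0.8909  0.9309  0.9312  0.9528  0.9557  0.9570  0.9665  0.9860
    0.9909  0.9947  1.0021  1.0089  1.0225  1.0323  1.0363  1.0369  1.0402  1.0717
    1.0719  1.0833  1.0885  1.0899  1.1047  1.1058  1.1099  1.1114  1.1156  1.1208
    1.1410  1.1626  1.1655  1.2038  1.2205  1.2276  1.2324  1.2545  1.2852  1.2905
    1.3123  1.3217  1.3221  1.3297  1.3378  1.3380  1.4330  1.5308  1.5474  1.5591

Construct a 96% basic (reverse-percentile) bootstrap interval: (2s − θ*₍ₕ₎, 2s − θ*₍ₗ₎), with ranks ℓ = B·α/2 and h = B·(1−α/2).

(0.6890, 1.4092)

Percentile endpoints at ranks 1 and 49: θ*₍1₎ = 0.8272, θ*₍49₎ = 1.5474.
Basic interval reflects these around s:
  lower = 2 × 1.1182 − 1.5474 = 0.6890
  upper = 2 × 1.1182 − 0.8272 = 1.4092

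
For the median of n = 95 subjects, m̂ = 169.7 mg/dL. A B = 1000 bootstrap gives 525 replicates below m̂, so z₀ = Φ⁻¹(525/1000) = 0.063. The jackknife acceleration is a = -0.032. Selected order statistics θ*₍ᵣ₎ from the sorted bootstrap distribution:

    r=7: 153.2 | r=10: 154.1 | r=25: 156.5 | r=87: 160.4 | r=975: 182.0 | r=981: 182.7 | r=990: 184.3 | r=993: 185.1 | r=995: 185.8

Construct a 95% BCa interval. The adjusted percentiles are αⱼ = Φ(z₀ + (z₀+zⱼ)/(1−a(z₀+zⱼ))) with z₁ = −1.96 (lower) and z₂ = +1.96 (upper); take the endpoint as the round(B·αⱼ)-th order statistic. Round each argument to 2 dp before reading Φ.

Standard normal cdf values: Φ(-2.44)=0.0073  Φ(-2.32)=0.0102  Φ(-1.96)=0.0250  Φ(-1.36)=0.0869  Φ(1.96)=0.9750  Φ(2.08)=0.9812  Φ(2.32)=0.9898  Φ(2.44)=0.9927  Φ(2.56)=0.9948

Lower: z₀ + z₁ = 0.063 + (-1.960) = -1.897; 1 − a(z₀+z₁) = 1 − (-0.032)(-1.897) = 0.9393; argument = 0.063 + (-1.897)/0.9393 = -1.9566 → -1.96.
α₁ = Φ(-1.96) = 0.0250; rank = round(1000 × 0.0250) = 25; θ*₍25₎ = 156.5.
Upper: z₀ + z₂ = 2.023; 1 − a(z₀+z₂) = 1.0647; argument = 1.9630 → 1.96; α₂ = 0.9750; rank = 975; θ*₍975₎ = 182.0.

(156.5, 182.0)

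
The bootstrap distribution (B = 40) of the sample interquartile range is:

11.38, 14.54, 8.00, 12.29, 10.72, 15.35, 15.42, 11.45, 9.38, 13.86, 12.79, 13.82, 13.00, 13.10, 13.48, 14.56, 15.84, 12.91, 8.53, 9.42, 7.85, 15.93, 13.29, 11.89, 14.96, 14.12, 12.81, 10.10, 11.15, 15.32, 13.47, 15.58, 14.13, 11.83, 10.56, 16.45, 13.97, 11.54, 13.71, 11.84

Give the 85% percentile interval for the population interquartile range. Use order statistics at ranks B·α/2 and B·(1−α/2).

Sorted replicates: 7.85, 8.00, 8.53, 9.38, 9.42, 10.10, 10.56, 10.72, 11.15, 11.38, 11.45, 11.54, 11.83, 11.84, 11.89, 12.29, 12.79, 12.81, 12.91, 13.00, 13.10, 13.29, 13.47, 13.48, 13.71, 13.82, 13.86, 13.97, 14.12, 14.13, 14.54, 14.56, 14.96, 15.32, 15.35, 15.42, 15.58, 15.84, 15.93, 16.45
α = 0.15; lower rank = 40 × 0.075 = 3; upper rank = 40 × 0.925 = 37.
The 3rd smallest replicate is 8.53; the 37th is 15.58.

(8.53, 15.58)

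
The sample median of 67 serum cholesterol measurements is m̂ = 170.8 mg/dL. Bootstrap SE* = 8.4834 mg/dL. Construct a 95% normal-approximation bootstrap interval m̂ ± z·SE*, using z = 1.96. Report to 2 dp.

(154.17, 187.43)

Margin = 1.96 × 8.4834 = 16.627
Interval: 170.8 ± 16.627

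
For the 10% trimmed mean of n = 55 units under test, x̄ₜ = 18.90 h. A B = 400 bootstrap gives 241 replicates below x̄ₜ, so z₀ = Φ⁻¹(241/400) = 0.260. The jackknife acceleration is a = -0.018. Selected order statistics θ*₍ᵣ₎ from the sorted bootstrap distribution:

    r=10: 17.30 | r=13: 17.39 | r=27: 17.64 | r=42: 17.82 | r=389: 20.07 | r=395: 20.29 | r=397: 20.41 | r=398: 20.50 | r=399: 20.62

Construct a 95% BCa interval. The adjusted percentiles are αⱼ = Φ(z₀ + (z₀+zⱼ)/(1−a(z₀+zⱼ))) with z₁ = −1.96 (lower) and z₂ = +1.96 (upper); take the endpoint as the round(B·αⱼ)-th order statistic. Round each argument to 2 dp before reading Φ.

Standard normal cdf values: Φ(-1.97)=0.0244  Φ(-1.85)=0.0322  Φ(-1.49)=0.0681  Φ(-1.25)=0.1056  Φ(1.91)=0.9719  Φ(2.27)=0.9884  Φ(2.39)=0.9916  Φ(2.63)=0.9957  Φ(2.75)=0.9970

(17.64, 20.41)

Lower: z₀ + z₁ = 0.260 + (-1.960) = -1.700; 1 − a(z₀+z₁) = 1 − (-0.018)(-1.700) = 0.9694; argument = 0.260 + (-1.700)/0.9694 = -1.4937 → -1.49.
α₁ = Φ(-1.49) = 0.0681; rank = round(400 × 0.0681) = 27; θ*₍27₎ = 17.64.
Upper: z₀ + z₂ = 2.220; 1 − a(z₀+z₂) = 1.0400; argument = 2.3947 → 2.39; α₂ = 0.9916; rank = 397; θ*₍397₎ = 20.41.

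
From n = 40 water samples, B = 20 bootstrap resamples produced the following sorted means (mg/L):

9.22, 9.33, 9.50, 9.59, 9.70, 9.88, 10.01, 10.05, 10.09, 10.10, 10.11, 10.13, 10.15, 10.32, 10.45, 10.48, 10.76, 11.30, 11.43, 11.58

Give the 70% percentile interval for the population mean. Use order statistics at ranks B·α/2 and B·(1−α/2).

α = 0.30; lower rank = 20 × 0.150 = 3; upper rank = 20 × 0.850 = 17.
The 3rd smallest replicate is 9.50; the 17th is 10.76.

(9.50, 10.76)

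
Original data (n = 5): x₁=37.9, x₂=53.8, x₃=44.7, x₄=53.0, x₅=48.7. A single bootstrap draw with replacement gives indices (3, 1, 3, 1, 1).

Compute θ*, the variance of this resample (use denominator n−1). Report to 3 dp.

Resample values: 44.7, 37.9, 44.7, 37.9, 37.9.
Mean = 40.6200; sum of squared deviations = 55.4880
s² = 55.4880 / 4 = 13.8720

θ* = 13.872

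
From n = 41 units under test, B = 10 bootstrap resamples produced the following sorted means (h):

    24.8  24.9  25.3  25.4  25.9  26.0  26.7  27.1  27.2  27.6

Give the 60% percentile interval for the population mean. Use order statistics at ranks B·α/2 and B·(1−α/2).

α = 0.40; lower rank = 10 × 0.200 = 2; upper rank = 10 × 0.800 = 8.
The 2nd smallest replicate is 24.9; the 8th is 27.1.

(24.9, 27.1)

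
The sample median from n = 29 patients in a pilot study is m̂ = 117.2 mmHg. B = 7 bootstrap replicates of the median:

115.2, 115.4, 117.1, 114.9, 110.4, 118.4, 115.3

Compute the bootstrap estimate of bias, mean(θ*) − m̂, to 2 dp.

mean(θ*) = (115.2 + 115.4 + 117.1 + 114.9 + 110.4 + 118.4 + 115.3) / 7 = 115.243
bias = 115.243 − 117.2

bias = −1.96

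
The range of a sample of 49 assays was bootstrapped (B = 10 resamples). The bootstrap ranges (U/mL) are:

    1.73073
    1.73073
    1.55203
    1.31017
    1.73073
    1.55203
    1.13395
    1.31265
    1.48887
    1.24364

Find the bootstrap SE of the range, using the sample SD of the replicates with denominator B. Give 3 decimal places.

SE* = 0.208

Bootstrap SE is the standard deviation of the 10 replicate ranges.
Mean of replicates: (1.73073 + 1.73073 + 1.55203 + 1.31017 + 1.73073 + 1.55203 + 1.13395 + 1.31265 + 1.48887 + 1.24364) / 10 = 14.785530 / 10 = 1.478553
Sum of squared deviations: (+0.252177)² + (+0.252177)² + (+0.073477)² + (−0.168383)² + (+0.252177)² + (+0.073477)² + (−0.344603)² + (−0.165903)² + (+0.010317)² + (−0.234913)² = 0.431496
Variance = 0.431496 / 10 = 0.043150
SE* = √0.043150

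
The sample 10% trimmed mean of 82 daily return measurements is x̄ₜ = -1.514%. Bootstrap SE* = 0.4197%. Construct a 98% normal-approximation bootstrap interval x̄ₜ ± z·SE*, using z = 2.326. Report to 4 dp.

Margin = 2.326 × 0.4197 = 0.97622
Interval: -1.514 ± 0.97622

(-2.4902, -0.5378)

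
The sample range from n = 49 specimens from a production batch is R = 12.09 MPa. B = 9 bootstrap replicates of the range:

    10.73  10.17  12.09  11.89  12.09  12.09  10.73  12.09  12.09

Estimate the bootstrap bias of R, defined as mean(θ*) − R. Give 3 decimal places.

bias = −0.538

mean(θ*) = (10.73 + 10.17 + 12.09 + 11.89 + 12.09 + 12.09 + 10.73 + 12.09 + 12.09) / 9 = 11.5522
bias = 11.5522 − 12.09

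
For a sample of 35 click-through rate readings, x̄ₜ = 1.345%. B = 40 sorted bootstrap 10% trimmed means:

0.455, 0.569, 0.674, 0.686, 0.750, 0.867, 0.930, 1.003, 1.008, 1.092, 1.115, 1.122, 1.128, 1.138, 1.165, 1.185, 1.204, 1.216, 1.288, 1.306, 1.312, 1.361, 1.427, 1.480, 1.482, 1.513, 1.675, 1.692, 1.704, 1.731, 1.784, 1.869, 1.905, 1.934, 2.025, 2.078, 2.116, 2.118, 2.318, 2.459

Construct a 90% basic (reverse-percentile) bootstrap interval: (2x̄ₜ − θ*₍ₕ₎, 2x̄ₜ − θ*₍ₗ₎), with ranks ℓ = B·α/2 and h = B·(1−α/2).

(0.572, 2.121)

Percentile endpoints at ranks 2 and 38: θ*₍2₎ = 0.569, θ*₍38₎ = 2.118.
Basic interval reflects these around x̄ₜ:
  lower = 2 × 1.345 − 2.118 = 0.572
  upper = 2 × 1.345 − 0.569 = 2.121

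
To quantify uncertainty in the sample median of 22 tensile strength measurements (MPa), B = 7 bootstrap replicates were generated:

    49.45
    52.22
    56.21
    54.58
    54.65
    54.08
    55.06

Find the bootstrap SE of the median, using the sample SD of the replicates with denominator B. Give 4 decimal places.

SE* = 2.0773

Bootstrap SE is the standard deviation of the 7 replicate medians.
Mean of replicates: (49.45 + 52.22 + 56.21 + 54.58 + 54.65 + 54.08 + 55.06) / 7 = 376.25000 / 7 = 53.75000
Sum of squared deviations: (−4.30000)² + (−1.53000)² + (+2.46000)² + (+0.83000)² + (+0.90000)² + (+0.33000)² + (+1.31000)² = 30.20640
Variance = 30.20640 / 7 = 4.31520
SE* = √4.31520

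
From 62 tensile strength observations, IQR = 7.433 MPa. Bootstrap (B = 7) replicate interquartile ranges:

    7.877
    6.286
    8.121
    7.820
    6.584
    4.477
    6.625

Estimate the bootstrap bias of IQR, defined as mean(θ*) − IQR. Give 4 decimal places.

bias = −0.6059

mean(θ*) = (7.877 + 6.286 + 8.121 + 7.820 + 6.584 + 4.477 + 6.625) / 7 = 6.82714
bias = 6.82714 − 7.433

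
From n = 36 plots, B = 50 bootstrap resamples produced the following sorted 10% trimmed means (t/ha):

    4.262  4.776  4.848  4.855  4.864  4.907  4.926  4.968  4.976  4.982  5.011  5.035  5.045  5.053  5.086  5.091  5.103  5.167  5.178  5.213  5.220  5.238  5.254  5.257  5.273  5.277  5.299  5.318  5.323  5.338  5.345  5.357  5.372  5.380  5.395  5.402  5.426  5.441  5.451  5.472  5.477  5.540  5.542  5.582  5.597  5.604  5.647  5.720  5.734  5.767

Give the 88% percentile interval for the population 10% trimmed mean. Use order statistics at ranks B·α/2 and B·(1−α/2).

α = 0.12; lower rank = 50 × 0.060 = 3; upper rank = 50 × 0.940 = 47.
The 3rd smallest replicate is 4.848; the 47th is 5.647.

(4.848, 5.647)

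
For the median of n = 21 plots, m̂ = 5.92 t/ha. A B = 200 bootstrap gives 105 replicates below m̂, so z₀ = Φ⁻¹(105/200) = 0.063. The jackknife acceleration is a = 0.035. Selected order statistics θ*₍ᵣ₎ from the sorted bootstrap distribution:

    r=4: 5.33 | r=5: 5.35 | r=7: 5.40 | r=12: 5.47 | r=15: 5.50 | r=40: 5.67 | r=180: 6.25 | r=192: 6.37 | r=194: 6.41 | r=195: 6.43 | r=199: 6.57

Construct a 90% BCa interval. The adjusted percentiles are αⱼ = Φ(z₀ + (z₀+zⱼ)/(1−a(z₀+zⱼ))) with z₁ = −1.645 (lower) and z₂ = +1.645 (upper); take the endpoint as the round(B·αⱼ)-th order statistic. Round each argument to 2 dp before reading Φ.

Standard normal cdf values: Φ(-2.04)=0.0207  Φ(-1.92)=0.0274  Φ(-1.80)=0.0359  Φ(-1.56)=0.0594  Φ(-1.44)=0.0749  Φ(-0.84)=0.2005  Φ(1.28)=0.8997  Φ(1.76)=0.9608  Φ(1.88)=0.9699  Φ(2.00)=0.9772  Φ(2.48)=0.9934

Lower: z₀ + z₁ = 0.063 + (-1.645) = -1.582; 1 − a(z₀+z₁) = 1 − (0.035)(-1.582) = 1.0554; argument = 0.063 + (-1.582)/1.0554 = -1.4360 → -1.44.
α₁ = Φ(-1.44) = 0.0749; rank = round(200 × 0.0749) = 15; θ*₍15₎ = 5.50.
Upper: z₀ + z₂ = 1.708; 1 − a(z₀+z₂) = 0.9402; argument = 1.8796 → 1.88; α₂ = 0.9699; rank = 194; θ*₍194₎ = 6.41.

(5.50, 6.41)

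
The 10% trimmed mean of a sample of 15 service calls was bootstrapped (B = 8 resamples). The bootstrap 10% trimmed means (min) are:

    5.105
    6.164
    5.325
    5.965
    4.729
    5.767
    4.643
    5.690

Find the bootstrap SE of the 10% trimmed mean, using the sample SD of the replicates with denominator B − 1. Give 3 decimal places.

Bootstrap SE is the standard deviation of the 8 replicate 10% trimmed means.
Mean of replicates: (5.105 + 6.164 + 5.325 + 5.965 + 4.729 + 5.767 + 4.643 + 5.690) / 8 = 43.3880 / 8 = 5.4235
Sum of squared deviations: (−0.3185)² + (+0.7405)² + (−0.0985)² + (+0.5415)² + (−0.6945)² + (+0.3435)² + (−0.7805)² + (+0.2665)² = 2.2332
Variance = 2.2332 / 7 = 0.3190
SE* = √0.3190

SE* = 0.565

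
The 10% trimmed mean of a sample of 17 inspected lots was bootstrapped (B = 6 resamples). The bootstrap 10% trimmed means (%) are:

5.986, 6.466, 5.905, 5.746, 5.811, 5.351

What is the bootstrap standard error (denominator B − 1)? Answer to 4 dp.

Bootstrap SE is the standard deviation of the 6 replicate 10% trimmed means.
Mean of replicates: (5.986 + 6.466 + 5.905 + 5.746 + 5.811 + 5.351) / 6 = 35.26500 / 6 = 5.87750
Sum of squared deviations: (+0.10850)² + (+0.58850)² + (+0.02750)² + (−0.13150)² + (−0.06650)² + (−0.52650)² = 0.65778
Variance = 0.65778 / 5 = 0.13156
SE* = √0.13156

SE* = 0.3627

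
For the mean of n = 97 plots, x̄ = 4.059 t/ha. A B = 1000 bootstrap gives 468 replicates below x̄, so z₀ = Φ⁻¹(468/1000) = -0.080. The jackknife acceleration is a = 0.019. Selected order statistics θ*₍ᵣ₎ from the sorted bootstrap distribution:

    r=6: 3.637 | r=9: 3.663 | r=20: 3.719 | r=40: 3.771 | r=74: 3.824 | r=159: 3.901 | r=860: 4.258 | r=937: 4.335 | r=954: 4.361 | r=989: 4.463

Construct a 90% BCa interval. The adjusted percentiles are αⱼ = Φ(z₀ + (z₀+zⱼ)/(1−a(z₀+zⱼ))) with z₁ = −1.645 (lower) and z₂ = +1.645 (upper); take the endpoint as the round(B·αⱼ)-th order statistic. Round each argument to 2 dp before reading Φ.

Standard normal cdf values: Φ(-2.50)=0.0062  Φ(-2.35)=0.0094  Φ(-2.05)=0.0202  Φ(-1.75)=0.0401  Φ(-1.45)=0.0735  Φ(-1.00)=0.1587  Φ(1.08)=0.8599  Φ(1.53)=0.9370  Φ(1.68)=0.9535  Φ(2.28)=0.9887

(3.771, 4.335)

Lower: z₀ + z₁ = -0.080 + (-1.645) = -1.725; 1 − a(z₀+z₁) = 1 − (0.019)(-1.725) = 1.0328; argument = -0.080 + (-1.725)/1.0328 = -1.7503 → -1.75.
α₁ = Φ(-1.75) = 0.0401; rank = round(1000 × 0.0401) = 40; θ*₍40₎ = 3.771.
Upper: z₀ + z₂ = 1.565; 1 − a(z₀+z₂) = 0.9703; argument = 1.5330 → 1.53; α₂ = 0.9370; rank = 937; θ*₍937₎ = 4.335.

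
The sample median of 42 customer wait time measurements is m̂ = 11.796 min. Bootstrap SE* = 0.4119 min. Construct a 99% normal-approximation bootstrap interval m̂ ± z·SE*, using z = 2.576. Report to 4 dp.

(10.7349, 12.8571)

Margin = 2.576 × 0.4119 = 1.06105
Interval: 11.796 ± 1.06105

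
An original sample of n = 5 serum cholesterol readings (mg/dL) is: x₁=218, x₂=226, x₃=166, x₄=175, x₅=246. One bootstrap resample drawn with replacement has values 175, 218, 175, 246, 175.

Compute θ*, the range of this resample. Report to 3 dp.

θ* = 71.000

Range = 246 − 175 = 71.000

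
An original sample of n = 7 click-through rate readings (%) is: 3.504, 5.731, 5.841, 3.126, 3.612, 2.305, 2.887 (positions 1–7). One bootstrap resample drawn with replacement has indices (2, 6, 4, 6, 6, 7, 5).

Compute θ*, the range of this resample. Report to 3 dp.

Resample values: 5.731, 2.305, 3.126, 2.305, 2.305, 2.887, 3.612.
Range = 5.731 − 2.305 = 3.426

θ* = 3.426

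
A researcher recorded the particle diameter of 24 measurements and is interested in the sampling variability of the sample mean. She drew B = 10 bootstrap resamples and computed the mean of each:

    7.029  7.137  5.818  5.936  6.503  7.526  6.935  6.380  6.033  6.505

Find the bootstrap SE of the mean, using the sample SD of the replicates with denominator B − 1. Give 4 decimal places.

SE* = 0.5656

Bootstrap SE is the standard deviation of the 10 replicate means.
Mean of replicates: (7.029 + 7.137 + 5.818 + 5.936 + 6.503 + 7.526 + 6.935 + 6.380 + 6.033 + 6.505) / 10 = 65.80200 / 10 = 6.58020
Sum of squared deviations: (+0.44880)² + (+0.55680)² + (−0.76220)² + (−0.64420)² + (−0.07720)² + (+0.94580)² + (+0.35480)² + (−0.20020)² + (−0.54720)² + (−0.07520)² = 2.87893
Variance = 2.87893 / 9 = 0.31988
SE* = √0.31988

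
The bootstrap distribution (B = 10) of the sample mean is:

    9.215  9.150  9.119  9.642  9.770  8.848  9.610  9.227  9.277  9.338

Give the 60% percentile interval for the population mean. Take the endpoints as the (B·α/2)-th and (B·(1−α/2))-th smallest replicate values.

Sorted replicates: 8.848, 9.119, 9.150, 9.215, 9.227, 9.277, 9.338, 9.610, 9.642, 9.770
α = 0.40; lower rank = 10 × 0.200 = 2; upper rank = 10 × 0.800 = 8.
The 2nd smallest replicate is 9.119; the 8th is 9.610.

(9.119, 9.610)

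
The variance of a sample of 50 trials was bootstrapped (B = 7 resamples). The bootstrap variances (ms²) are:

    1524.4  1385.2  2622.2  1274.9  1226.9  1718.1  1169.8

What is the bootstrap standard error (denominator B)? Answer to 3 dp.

SE* = 467.452

Bootstrap SE is the standard deviation of the 7 replicate variances.
Mean of replicates: (1524.4 + 1385.2 + 2622.2 + 1274.9 + 1226.9 + 1718.1 + 1169.8) / 7 = 10921.5000 / 7 = 1560.2143
Sum of squared deviations: (−35.8143)² + (−175.0143)² + (+1061.9857)² + (−285.3143)² + (−333.3143)² + (+157.8857)² + (−390.4143)² = 1529580.1886
Variance = 1529580.1886 / 7 = 218511.4555
SE* = √218511.4555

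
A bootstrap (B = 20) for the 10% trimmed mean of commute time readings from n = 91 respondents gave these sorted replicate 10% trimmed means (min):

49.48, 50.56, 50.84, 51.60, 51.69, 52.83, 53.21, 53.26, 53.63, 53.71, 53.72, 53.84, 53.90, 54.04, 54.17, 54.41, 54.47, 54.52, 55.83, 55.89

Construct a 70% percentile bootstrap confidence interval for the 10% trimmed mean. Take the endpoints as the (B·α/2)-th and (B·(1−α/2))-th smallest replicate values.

α = 0.30; lower rank = 20 × 0.150 = 3; upper rank = 20 × 0.850 = 17.
The 3rd smallest replicate is 50.84; the 17th is 54.47.

(50.84, 54.47)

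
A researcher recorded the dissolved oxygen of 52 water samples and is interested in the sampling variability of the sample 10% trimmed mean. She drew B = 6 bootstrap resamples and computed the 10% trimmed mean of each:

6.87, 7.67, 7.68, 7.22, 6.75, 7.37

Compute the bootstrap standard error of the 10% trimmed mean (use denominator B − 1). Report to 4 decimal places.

SE* = 0.3925

Bootstrap SE is the standard deviation of the 6 replicate 10% trimmed means.
Mean of replicates: (6.87 + 7.67 + 7.68 + 7.22 + 6.75 + 7.37) / 6 = 43.56000 / 6 = 7.26000
Sum of squared deviations: (−0.39000)² + (+0.41000)² + (+0.42000)² + (−0.04000)² + (−0.51000)² + (+0.11000)² = 0.77040
Variance = 0.77040 / 5 = 0.15408
SE* = √0.15408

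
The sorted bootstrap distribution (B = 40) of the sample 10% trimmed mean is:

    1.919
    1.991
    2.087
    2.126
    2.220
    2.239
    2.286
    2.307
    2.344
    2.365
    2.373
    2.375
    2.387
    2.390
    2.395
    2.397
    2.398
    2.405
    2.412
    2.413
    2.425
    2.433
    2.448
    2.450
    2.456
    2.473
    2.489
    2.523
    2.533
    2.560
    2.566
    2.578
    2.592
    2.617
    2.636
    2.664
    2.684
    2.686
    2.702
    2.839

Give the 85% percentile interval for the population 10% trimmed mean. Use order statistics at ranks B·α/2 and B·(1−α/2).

α = 0.15; lower rank = 40 × 0.075 = 3; upper rank = 40 × 0.925 = 37.
The 3rd smallest replicate is 2.087; the 37th is 2.684.

(2.087, 2.684)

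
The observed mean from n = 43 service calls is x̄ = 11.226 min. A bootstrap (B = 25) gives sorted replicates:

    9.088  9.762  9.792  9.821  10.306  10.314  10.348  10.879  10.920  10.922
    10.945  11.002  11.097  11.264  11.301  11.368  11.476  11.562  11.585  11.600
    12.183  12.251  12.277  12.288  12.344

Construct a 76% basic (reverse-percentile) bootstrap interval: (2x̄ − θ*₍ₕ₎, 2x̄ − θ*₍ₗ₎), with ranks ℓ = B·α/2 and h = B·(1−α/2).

(10.201, 12.660)

Percentile endpoints at ranks 3 and 22: θ*₍3₎ = 9.792, θ*₍22₎ = 12.251.
Basic interval reflects these around x̄:
  lower = 2 × 11.226 − 12.251 = 10.201
  upper = 2 × 11.226 − 9.792 = 12.660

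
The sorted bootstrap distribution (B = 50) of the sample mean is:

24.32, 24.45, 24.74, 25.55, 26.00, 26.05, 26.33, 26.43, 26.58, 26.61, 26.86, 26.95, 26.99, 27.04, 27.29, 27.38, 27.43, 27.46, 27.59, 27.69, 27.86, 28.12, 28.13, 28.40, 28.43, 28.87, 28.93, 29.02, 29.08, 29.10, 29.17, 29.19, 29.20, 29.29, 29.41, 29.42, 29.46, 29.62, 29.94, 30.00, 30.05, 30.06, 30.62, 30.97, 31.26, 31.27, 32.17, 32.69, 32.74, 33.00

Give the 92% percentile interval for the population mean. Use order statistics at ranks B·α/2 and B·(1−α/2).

α = 0.08; lower rank = 50 × 0.040 = 2; upper rank = 50 × 0.960 = 48.
The 2nd smallest replicate is 24.45; the 48th is 32.69.

(24.45, 32.69)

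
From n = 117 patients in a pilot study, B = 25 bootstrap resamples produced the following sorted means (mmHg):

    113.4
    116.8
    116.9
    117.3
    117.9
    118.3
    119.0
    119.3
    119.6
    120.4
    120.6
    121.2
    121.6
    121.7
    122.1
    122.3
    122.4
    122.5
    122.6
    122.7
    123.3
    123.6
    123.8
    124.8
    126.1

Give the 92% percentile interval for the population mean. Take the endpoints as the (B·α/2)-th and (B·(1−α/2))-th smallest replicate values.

α = 0.08; lower rank = 25 × 0.040 = 1; upper rank = 25 × 0.960 = 24.
The 1st smallest replicate is 113.4; the 24th is 124.8.

(113.4, 124.8)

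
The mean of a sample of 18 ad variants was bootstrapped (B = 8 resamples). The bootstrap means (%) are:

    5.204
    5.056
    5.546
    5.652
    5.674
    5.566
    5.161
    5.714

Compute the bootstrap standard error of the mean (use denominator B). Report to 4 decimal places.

Bootstrap SE is the standard deviation of the 8 replicate means.
Mean of replicates: (5.204 + 5.056 + 5.546 + 5.652 + 5.674 + 5.566 + 5.161 + 5.714) / 8 = 43.57300 / 8 = 5.44663
Sum of squared deviations: (−0.24263)² + (−0.39062)² + (+0.09938)² + (+0.20538)² + (+0.22738)² + (+0.11937)² + (−0.28563)² + (+0.26738)² = 0.48253
Variance = 0.48253 / 8 = 0.06032
SE* = √0.06032

SE* = 0.2456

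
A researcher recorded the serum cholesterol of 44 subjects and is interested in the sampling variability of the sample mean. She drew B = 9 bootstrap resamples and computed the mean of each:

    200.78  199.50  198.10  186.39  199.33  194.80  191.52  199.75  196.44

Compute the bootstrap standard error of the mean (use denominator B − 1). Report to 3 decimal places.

SE* = 4.716

Bootstrap SE is the standard deviation of the 9 replicate means.
Mean of replicates: (200.78 + 199.50 + 198.10 + 186.39 + 199.33 + 194.80 + 191.52 + 199.75 + 196.44) / 9 = 1766.6100 / 9 = 196.2900
Sum of squared deviations: (+4.4900)² + (+3.2100)² + (+1.8100)² + (−9.9000)² + (+3.0400)² + (−1.4900)² + (−4.7700)² + (+3.4600)² + (+0.1500)² = 177.9590
Variance = 177.9590 / 8 = 22.2449
SE* = √22.2449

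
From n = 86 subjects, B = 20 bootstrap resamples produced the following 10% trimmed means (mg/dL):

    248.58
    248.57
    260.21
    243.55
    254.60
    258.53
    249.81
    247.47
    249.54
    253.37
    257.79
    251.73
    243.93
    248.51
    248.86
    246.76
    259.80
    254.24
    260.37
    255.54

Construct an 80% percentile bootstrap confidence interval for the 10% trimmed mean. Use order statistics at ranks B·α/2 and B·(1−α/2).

Sorted replicates: 243.55, 243.93, 246.76, 247.47, 248.51, 248.57, 248.58, 248.86, 249.54, 249.81, 251.73, 253.37, 254.24, 254.60, 255.54, 257.79, 258.53, 259.80, 260.21, 260.37
α = 0.20; lower rank = 20 × 0.100 = 2; upper rank = 20 × 0.900 = 18.
The 2nd smallest replicate is 243.93; the 18th is 259.80.

(243.93, 259.80)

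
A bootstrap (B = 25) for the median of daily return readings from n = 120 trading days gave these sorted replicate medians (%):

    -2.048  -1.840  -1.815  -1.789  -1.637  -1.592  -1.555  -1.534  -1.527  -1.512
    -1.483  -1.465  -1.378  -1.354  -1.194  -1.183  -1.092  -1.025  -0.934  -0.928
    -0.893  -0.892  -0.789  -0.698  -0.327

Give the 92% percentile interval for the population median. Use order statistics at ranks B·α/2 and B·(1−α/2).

α = 0.08; lower rank = 25 × 0.040 = 1; upper rank = 25 × 0.960 = 24.
The 1st smallest replicate is -2.048; the 24th is -0.698.

(-2.048, -0.698)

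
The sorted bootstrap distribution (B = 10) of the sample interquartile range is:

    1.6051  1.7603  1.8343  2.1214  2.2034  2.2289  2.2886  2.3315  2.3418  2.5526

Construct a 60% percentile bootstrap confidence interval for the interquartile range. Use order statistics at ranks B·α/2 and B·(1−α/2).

(1.7603, 2.3315)

α = 0.40; lower rank = 10 × 0.200 = 2; upper rank = 10 × 0.800 = 8.
The 2nd smallest replicate is 1.7603; the 8th is 2.3315.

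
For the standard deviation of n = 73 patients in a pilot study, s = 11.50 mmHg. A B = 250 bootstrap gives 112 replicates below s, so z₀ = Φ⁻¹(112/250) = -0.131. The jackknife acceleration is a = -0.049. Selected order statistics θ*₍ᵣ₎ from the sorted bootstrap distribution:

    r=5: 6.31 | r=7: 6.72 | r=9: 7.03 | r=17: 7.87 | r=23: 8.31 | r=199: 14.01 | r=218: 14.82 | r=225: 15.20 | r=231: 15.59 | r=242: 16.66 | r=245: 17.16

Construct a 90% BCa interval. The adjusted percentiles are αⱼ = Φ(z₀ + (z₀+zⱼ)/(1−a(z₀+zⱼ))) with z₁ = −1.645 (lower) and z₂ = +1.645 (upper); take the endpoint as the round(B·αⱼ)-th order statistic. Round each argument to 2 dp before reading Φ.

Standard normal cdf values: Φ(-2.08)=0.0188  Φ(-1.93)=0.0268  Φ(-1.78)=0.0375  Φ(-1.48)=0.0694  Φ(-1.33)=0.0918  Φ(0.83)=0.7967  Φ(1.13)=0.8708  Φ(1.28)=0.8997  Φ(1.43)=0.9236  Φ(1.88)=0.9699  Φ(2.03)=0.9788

Lower: z₀ + z₁ = -0.131 + (-1.645) = -1.776; 1 − a(z₀+z₁) = 1 − (-0.049)(-1.776) = 0.9130; argument = -0.131 + (-1.776)/0.9130 = -2.0763 → -2.08.
α₁ = Φ(-2.08) = 0.0188; rank = round(250 × 0.0188) = 5; θ*₍5₎ = 6.31.
Upper: z₀ + z₂ = 1.514; 1 − a(z₀+z₂) = 1.0742; argument = 1.2784 → 1.28; α₂ = 0.8997; rank = 225; θ*₍225₎ = 15.20.

(6.31, 15.20)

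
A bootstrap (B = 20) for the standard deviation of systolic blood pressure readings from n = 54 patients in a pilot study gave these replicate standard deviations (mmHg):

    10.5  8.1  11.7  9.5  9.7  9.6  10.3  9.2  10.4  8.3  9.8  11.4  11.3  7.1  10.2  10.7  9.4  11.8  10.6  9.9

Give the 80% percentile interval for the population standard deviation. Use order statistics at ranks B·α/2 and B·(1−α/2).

Sorted replicates: 7.1, 8.1, 8.3, 9.2, 9.4, 9.5, 9.6, 9.7, 9.8, 9.9, 10.2, 10.3, 10.4, 10.5, 10.6, 10.7, 11.3, 11.4, 11.7, 11.8
α = 0.20; lower rank = 20 × 0.100 = 2; upper rank = 20 × 0.900 = 18.
The 2nd smallest replicate is 8.1; the 18th is 11.4.

(8.1, 11.4)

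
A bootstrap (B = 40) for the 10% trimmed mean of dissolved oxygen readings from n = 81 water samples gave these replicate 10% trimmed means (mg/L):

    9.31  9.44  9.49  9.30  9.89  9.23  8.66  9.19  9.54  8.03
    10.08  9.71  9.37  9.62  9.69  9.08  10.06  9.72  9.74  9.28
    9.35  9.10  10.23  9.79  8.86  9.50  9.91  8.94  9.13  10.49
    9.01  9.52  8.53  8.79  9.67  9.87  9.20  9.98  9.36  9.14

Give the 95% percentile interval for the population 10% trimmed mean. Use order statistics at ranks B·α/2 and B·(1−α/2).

(8.03, 10.23)

Sorted replicates: 8.03, 8.53, 8.66, 8.79, 8.86, 8.94, 9.01, 9.08, 9.10, 9.13, 9.14, 9.19, 9.20, 9.23, 9.28, 9.30, 9.31, 9.35, 9.36, 9.37, 9.44, 9.49, 9.50, 9.52, 9.54, 9.62, 9.67, 9.69, 9.71, 9.72, 9.74, 9.79, 9.87, 9.89, 9.91, 9.98, 10.06, 10.08, 10.23, 10.49
α = 0.05; lower rank = 40 × 0.025 = 1; upper rank = 40 × 0.975 = 39.
The 1st smallest replicate is 8.03; the 39th is 10.23.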